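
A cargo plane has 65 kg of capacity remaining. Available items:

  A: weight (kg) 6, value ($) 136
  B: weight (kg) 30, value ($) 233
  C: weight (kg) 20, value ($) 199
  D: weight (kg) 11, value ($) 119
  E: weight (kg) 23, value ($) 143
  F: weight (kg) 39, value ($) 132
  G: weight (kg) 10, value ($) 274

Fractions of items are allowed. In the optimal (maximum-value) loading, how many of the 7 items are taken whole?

4

Sort by value per unit weight and fill in that order.
Ratios (sorted): G 27.40, A 22.67, D 10.82, C 9.95, B 7.77, E 6.22, F 3.38
take G (10 @ 274); take A (6 @ 136); take D (11 @ 119); take C (20 @ 199); take 18/30 of B → 139.80. Capacity used 65/65.
4 item(s) taken whole; one partial (take 18/30 of B).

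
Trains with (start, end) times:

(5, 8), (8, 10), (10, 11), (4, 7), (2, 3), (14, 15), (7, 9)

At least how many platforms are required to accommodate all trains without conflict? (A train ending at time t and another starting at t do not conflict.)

Events (time:±→running): 2:+→1 3:-→0 4:+→1 5:+→2 … peak 2.

2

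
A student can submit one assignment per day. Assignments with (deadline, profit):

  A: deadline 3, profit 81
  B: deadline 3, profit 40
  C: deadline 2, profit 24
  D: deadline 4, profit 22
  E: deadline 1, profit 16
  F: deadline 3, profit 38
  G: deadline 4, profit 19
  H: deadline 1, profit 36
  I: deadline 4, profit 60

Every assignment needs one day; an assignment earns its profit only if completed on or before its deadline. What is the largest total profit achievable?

219

Take jobs in profit order; each goes to the latest open slot no later than its deadline.
Profit order: A=81 I=60 B=40 F=38 H=36 C=24 D=22 G=19 E=16
Assign: A→slot 3, I→slot 4, B→slot 2, F→slot 1, H skipped, C skipped, D skipped, G skipped, E skipped.
Slots: [1:F] [2:B] [3:A] [4:I]
Profit = 38 + 40 + 81 + 60 = 219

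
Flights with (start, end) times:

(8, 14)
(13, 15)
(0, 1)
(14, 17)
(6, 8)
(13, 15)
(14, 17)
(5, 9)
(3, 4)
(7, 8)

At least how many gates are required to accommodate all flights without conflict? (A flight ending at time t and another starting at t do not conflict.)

The answer is the maximum number of intervals overlapping at any instant.
starts: [0, 3, 5, 6, 7, 8, 13, 13, 14, 14]
ends:   [1, 4, 8, 8, 9, 14, 15, 15, 17, 17]
s0→1 e1→0 s3→1 e4→0 s5→1 s6→2 s7→3 e8→2 e8→1 s8→2 e9→1 s13→2 s13→3 e14→2 s14→3 s14→4  — peak 4.

4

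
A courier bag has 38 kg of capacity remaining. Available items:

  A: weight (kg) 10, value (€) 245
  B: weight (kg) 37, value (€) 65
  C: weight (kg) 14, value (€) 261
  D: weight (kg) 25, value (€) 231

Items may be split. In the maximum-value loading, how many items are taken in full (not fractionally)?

Greedy by value/weight ratio, highest first.
Ratios (sorted): A 24.50, C 18.64, D 9.24, B 1.76
take A (10 @ 245); take C (14 @ 261); take 14/25 of D → 129.36. Capacity used 38/38.
2 item(s) taken whole; one partial (take 14/25 of D).

2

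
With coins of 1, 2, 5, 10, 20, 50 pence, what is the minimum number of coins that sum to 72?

Use the largest denomination that fits, subtract, and repeat.
72 = 1×50 + 1×20 + 1×2
Total coins = 1 + 1 + 1 = 3

3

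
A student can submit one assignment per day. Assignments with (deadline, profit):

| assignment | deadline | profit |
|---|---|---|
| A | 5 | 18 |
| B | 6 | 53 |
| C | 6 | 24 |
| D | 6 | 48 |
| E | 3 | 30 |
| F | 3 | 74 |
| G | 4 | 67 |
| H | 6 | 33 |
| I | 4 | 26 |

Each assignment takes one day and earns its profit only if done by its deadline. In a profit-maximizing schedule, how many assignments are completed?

Sort by profit descending; place each in the latest free slot ≤ its deadline.
Profit order: F=74 G=67 B=53 D=48 H=33 E=30 I=26 C=24 A=18
Assign: F→slot 3, G→slot 4, B→slot 6, D→slot 5, H→slot 2, E→slot 1, I skipped, C skipped, A skipped.
Slots: [1:E] [2:H] [3:F] [4:G] [5:D] [6:B]
6 of 9 scheduled.

6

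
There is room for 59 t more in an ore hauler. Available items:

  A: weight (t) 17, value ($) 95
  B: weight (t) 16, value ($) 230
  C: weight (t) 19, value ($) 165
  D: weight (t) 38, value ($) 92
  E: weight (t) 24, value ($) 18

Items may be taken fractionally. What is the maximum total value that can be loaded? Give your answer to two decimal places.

Ratios (sorted): B 14.38, C 8.68, A 5.59, D 2.42, E 0.75
take B (16 @ 230); take C (19 @ 165); take A (17 @ 95); take 7/38 of D → 16.95. Capacity used 59/59.
Total value = 506.95

506.95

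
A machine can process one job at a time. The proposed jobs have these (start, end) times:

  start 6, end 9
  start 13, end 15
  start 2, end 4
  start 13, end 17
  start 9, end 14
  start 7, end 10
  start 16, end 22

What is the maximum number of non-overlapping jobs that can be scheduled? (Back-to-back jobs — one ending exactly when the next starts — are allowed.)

4

By end time: (2,4), (6,9), (7,10), (9,14), (13,15), (13,17), (16,22).
Pick (2,4); next start ≥ 4 → (6,9); next start ≥ 9 → (9,14); next start ≥ 14 → (16,22).
Selected 4 jobs.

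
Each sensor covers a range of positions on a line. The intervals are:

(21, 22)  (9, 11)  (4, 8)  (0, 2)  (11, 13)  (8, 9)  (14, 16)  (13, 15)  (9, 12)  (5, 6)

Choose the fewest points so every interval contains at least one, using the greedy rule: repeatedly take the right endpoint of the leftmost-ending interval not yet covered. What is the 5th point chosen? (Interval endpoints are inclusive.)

16

By right end: [0,2]  [5,6]  [4,8]  [8,9]  [9,11]  [9,12]  [11,13]  [13,15]  [14,16]  [21,22]
[0,2] uncovered → point at 2; [5,6] uncovered → point at 6; [8,9] uncovered → point at 9; [11,13] uncovered → point at 13; [14,16] uncovered → point at 16; [21,22] uncovered → point at 22.
Points: 2, 6, 9, 13, 16, 22 (6 total).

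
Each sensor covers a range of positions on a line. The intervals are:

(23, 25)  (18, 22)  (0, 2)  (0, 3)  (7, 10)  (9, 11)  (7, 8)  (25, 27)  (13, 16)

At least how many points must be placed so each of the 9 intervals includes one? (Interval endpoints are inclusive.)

Process intervals by earliest right end; each time one isn't hit yet, stab at its right endpoint.
Sorted: [0,2] [0,3] [7,8] [7,10] [9,11] [13,16] [18,22] [23,25] [25,27]
{[0,2],[0,3]} hit by 2; {[7,8],[7,10]} hit by 8; {[9,11]} hit by 11; {[13,16]} hit by 16; {[18,22]} hit by 22; {[23,25],[25,27]} hit by 25.
Points: 2, 8, 11, 16, 22, 25 (6 total).

6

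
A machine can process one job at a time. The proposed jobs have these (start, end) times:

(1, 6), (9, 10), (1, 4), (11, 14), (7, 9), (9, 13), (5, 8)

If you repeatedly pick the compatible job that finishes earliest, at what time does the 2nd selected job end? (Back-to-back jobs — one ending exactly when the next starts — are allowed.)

Order by finish time; keep every interval that doesn't clash with the previous kept one.
Sorted by end: (1,4)  (1,6)  (5,8)  (7,9)  (9,10)  (9,13)  (11,14)
take (1,4); skip (1,6); take (5,8); take (9,10); take (11,14).
Selected: (1,4) (5,8) (9,10) (11,14)

8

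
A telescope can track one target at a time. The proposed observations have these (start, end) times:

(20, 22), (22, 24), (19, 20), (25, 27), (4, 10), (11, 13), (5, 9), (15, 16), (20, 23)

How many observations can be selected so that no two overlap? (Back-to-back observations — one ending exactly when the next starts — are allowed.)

Sorted by end: (5,9)  (4,10)  (11,13)  (15,16)  (19,20)  (20,22)  (20,23)  (22,24)  (25,27)
take (5,9); skip (4,10); take (11,13); take (15,16); take (19,20); take (20,22); take (22,24); take (25,27).
Selected 7 observations.

7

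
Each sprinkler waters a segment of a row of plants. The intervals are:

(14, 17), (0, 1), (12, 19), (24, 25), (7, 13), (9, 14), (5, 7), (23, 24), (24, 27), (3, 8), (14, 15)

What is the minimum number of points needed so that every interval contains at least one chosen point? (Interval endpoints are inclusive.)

4

Process intervals by earliest right end; each time one isn't hit yet, stab at its right endpoint.
Sorted: [0,1] [5,7] [3,8] [7,13] [9,14] [14,15] [14,17] [12,19] [23,24] [24,25] [24,27]
{[0,1]} hit by 1; {[5,7],[3,8],[7,13]} hit by 7; {[9,14],[14,15],[14,17],[12,19]} hit by 14; {[23,24],[24,25],[24,27]} hit by 24.
Points: 1, 7, 14, 24 (4 total).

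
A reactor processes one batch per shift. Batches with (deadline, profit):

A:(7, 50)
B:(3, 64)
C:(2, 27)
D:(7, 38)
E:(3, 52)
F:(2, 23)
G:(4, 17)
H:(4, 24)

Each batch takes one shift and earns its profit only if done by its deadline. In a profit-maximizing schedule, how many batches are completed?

Profit order: B=64 E=52 A=50 D=38 C=27 H=24 F=23 G=17
Assign: B→slot 3, E→slot 2, A→slot 7, D→slot 6, C→slot 1, H→slot 4, F skipped, G skipped.
Slots: [1:C] [2:E] [3:B] [4:H] [6:D] [7:A]
6 of 8 scheduled.

6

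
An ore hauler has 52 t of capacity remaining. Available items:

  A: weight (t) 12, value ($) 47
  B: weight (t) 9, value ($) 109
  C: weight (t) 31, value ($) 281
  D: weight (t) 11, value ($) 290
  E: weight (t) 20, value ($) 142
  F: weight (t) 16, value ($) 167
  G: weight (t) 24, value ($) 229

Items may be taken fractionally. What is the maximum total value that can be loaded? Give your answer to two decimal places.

Sort by value per unit weight and fill in that order.
Order: D (290/11=26.36) > B (109/9=12.11) > F (167/16=10.44) > G (229/24=9.54) > C (281/31=9.06) > E (142/20=7.10) > A (47/12=3.92)
Fill: take D (11 @ 290) → take B (9 @ 109) → take F (16 @ 167) → take 16/24 of G → 152.67; 52/52 used.
Total value = 718.67

718.67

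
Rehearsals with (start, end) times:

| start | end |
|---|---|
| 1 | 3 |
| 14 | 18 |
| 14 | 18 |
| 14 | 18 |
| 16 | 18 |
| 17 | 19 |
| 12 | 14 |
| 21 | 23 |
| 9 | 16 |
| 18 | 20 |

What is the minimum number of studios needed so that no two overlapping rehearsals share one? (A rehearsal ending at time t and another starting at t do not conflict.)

The answer is the maximum number of intervals overlapping at any instant.
starts: [1, 9, 12, 14, 14, 14, 16, 17, 18, 21]
ends:   [3, 14, 16, 18, 18, 18, 18, 19, 20, 23]
s1→1 e3→0 s9→1 s12→2 e14→1 s14→2 s14→3 s14→4 e16→3 s16→4 s17→5  — peak 5.

5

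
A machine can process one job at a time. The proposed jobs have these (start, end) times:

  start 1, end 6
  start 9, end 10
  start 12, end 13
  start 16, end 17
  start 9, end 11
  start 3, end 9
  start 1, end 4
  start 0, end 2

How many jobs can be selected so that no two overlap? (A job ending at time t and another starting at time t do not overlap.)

5

By end time: (0,2), (1,4), (1,6), (3,9), (9,10), (9,11), (12,13), (16,17).
Pick (0,2); next start ≥ 2 → (3,9); next start ≥ 9 → (9,10); next start ≥ 10 → (12,13); next start ≥ 13 → (16,17).
Selected 5 jobs.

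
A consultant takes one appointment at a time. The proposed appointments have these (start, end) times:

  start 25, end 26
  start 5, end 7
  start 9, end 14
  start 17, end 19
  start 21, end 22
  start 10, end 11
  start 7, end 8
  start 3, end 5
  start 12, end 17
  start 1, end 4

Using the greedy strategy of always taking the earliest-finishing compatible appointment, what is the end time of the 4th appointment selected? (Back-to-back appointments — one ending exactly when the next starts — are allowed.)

By end time: (1,4), (3,5), (5,7), (7,8), (10,11), (9,14), (12,17), (17,19), (21,22), (25,26).
Pick (1,4); next start ≥ 4 → (5,7); next start ≥ 7 → (7,8); next start ≥ 8 → (10,11); next start ≥ 11 → (12,17); next start ≥ 17 → (17,19); next start ≥ 19 → (21,22); next start ≥ 22 → (25,26).
Selected: (1,4) (5,7) (7,8) (10,11) (12,17) (17,19) (21,22) (25,26)

11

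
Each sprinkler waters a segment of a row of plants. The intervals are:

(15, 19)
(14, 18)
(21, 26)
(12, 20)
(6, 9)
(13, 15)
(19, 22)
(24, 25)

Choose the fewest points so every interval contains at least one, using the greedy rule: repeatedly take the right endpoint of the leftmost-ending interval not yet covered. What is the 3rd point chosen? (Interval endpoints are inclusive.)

Sorted: [6,9] [13,15] [14,18] [15,19] [12,20] [19,22] [24,25] [21,26]
{[6,9]} hit by 9; {[13,15],[14,18],[15,19],[12,20]} hit by 15; {[19,22]} hit by 22; {[24,25],[21,26]} hit by 25.
Points: 9, 15, 22, 25 (4 total).

22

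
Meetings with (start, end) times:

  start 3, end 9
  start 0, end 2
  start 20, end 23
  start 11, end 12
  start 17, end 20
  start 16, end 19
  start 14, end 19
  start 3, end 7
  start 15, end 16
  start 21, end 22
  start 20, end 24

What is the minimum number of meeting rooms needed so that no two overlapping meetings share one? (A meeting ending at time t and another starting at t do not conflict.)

Count concurrent intervals with a sweep; the peak is the room count.
starts: [0, 3, 3, 11, 14, 15, 16, 17, 20, 20, 21]
ends:   [2, 7, 9, 12, 16, 19, 19, 20, 22, 23, 24]
s0→1 e2→0 s3→1 s3→2 e7→1 e9→0 s11→1 e12→0 s14→1 s15→2 e16→1 s16→2 s17→3  — peak 3.

3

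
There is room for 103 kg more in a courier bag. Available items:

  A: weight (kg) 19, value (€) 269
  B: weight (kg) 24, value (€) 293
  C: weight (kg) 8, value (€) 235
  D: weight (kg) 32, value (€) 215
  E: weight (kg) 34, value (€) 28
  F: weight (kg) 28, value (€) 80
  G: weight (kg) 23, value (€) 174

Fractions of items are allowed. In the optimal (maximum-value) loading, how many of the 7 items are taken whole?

4

Ratios (sorted): C 29.38, A 14.16, B 12.21, G 7.57, D 6.72, F 2.86, E 0.82
take C (8 @ 235); take A (19 @ 269); take B (24 @ 293); take G (23 @ 174); take 29/32 of D → 194.84. Capacity used 103/103.
4 item(s) taken whole; one partial (take 29/32 of D).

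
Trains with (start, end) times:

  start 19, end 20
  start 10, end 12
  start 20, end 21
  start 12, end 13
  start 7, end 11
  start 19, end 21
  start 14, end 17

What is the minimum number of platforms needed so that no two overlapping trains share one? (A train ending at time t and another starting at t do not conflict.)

2

The answer is the maximum number of intervals overlapping at any instant.
starts: [7, 10, 12, 14, 19, 19, 20]
ends:   [11, 12, 13, 17, 20, 21, 21]
s7→1 s10→2  — peak 2.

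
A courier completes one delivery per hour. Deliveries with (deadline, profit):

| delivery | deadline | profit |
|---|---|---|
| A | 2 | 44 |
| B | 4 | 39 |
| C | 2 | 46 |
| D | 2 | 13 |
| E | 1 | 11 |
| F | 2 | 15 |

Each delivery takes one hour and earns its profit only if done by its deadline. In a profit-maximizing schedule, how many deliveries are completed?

Profit order: C=46 A=44 B=39 F=15 D=13 E=11
Assign: C→slot 2, A→slot 1, B→slot 4, F skipped, D skipped, E skipped.
Slots: [1:A] [2:C] [4:B]
3 of 6 scheduled.

3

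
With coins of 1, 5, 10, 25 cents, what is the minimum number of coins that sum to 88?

7

88 = 3×25 + 1×10 + 3×1
Total coins = 3 + 1 + 3 = 7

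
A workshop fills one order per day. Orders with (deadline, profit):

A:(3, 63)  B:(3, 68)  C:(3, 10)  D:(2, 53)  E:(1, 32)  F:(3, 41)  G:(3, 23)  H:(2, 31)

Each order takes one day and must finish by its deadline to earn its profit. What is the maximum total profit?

Profit order: B=68 A=63 D=53 F=41 E=32 H=31 G=23 C=10
Assign: B→slot 3, A→slot 2, D→slot 1, F skipped, E skipped, H skipped, G skipped, C skipped.
Slots: [1:D] [2:A] [3:B]
Profit = 53 + 63 + 68 = 184

184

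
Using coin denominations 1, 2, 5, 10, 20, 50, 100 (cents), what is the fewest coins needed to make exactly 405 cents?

405 = 4×100 + 1×5
Total coins = 4 + 1 = 5

5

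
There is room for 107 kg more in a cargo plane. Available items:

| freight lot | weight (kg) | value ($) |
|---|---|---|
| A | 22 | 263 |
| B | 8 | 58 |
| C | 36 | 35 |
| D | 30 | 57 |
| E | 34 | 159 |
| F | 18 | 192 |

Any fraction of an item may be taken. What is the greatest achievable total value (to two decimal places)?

Sort by value per unit weight and fill in that order.
Order: A (263/22=11.95) > F (192/18=10.67) > B (58/8=7.25) > E (159/34=4.68) > D (57/30=1.90) > C (35/36=0.97)
Fill: take A (22 @ 263) → take F (18 @ 192) → take B (8 @ 58) → take E (34 @ 159) → take 25/30 of D → 47.50; 107/107 used.
Total value = 719.50

719.50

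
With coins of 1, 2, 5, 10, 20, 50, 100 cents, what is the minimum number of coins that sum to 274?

Greedy: take as many of the largest coin as possible, then repeat with the remainder.
274 − 2×100→74 − 1×50→24 − 1×20→4 − 2×2→0
Total coins = 2 + 1 + 1 + 2 = 6

6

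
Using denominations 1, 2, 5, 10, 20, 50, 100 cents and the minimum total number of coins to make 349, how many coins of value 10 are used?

Use the largest denomination that fits, subtract, and repeat.
349 − 3×100→49 − 2×20→9 − 1×5→4 − 2×2→0
Count of 10: 0

0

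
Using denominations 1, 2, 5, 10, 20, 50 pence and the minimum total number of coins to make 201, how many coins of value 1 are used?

1

Use the largest denomination that fits, subtract, and repeat.
201 = 4×50 + 1×1
Count of 1: 1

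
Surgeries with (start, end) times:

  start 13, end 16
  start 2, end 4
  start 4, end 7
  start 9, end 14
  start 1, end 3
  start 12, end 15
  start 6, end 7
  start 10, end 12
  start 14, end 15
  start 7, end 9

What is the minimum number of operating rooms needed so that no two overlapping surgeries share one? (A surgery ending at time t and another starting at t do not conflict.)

starts: [1, 2, 4, 6, 7, 9, 10, 12, 13, 14]
ends:   [3, 4, 7, 7, 9, 12, 14, 15, 15, 16]
s1→1 s2→2 e3→1 e4→0 s4→1 s6→2 e7→1 e7→0 s7→1 e9→0 s9→1 s10→2 e12→1 s12→2 s13→3  — peak 3.

3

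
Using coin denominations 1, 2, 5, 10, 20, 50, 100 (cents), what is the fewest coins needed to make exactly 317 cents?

6

317 − 3×100→17 − 1×10→7 − 1×5→2 − 1×2→0
Total coins = 3 + 1 + 1 + 1 = 6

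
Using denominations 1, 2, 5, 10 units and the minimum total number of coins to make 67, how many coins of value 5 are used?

1

Greedy: take as many of the largest coin as possible, then repeat with the remainder.
67 − 6×10→7 − 1×5→2 − 1×2→0
Count of 5: 1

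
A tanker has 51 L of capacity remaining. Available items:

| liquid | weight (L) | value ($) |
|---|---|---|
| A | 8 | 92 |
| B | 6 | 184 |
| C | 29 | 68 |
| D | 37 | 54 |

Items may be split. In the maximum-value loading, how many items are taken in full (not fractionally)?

3

Ratios (sorted): B 30.67, A 11.50, C 2.34, D 1.46
take B (6 @ 184); take A (8 @ 92); take C (29 @ 68); take 8/37 of D → 11.68. Capacity used 51/51.
3 item(s) taken whole; one partial (take 8/37 of D).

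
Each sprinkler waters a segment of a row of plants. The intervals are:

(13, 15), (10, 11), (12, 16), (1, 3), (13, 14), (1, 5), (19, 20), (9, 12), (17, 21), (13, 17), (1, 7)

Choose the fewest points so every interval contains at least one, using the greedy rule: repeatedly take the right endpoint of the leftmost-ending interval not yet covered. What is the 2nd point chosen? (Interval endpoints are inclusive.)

11

Sort by right endpoint; whenever an interval is uncovered, place a point at its right end.
Sorted: [1,3] [1,5] [1,7] [10,11] [9,12] [13,14] [13,15] [12,16] [13,17] [19,20] [17,21]
{[1,3],[1,5],[1,7]} hit by 3; {[10,11],[9,12]} hit by 11; {[13,14],[13,15],[12,16],[13,17]} hit by 14; {[19,20],[17,21]} hit by 20.
Points: 3, 11, 14, 20 (4 total).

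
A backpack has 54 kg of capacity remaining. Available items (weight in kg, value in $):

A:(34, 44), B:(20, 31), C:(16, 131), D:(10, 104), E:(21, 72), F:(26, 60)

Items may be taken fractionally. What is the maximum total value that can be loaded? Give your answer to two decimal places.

Ratios (sorted): D 10.40, C 8.19, E 3.43, F 2.31, B 1.55, A 1.29
take D (10 @ 104); take C (16 @ 131); take E (21 @ 72); take 7/26 of F → 16.15. Capacity used 54/54.
Total value = 323.15

323.15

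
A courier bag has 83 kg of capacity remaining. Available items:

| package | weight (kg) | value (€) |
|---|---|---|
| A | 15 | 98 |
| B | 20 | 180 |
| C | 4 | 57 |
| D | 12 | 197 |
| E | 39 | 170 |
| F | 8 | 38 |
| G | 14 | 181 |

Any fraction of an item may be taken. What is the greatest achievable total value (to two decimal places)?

794.59

Order: D (197/12=16.42) > C (57/4=14.25) > G (181/14=12.93) > B (180/20=9.00) > A (98/15=6.53) > F (38/8=4.75) > E (170/39=4.36)
Fill: take D (12 @ 197) → take C (4 @ 57) → take G (14 @ 181) → take B (20 @ 180) → take A (15 @ 98) → take F (8 @ 38) → take 10/39 of E → 43.59; 83/83 used.
Total value = 794.59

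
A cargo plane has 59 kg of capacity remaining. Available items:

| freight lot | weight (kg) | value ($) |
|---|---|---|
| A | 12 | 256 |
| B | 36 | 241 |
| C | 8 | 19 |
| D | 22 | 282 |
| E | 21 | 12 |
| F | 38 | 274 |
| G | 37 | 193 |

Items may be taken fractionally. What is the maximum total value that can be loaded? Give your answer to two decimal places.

718.26

Order: A (256/12=21.33) > D (282/22=12.82) > F (274/38=7.21) > B (241/36=6.69) > G (193/37=5.22) > C (19/8=2.38) > E (12/21=0.57)
Fill: take A (12 @ 256) → take D (22 @ 282) → take 25/38 of F → 180.26; 59/59 used.
Total value = 718.26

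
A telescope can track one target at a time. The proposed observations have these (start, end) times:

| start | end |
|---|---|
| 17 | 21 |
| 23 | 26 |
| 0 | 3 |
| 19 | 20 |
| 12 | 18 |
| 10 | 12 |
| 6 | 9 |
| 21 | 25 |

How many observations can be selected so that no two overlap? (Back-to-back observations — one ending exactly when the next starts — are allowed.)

Order by finish time; keep every interval that doesn't clash with the previous kept one.
Sorted by end: (0,3)  (6,9)  (10,12)  (12,18)  (19,20)  (17,21)  (21,25)  (23,26)
take (0,3); take (6,9); take (10,12); take (12,18); take (19,20); take (21,25); skip (23,26).
Selected 6 observations.

6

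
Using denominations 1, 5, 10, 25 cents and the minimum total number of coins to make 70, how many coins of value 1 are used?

0

Use the largest denomination that fits, subtract, and repeat.
70 − 2×25→20 − 2×10→0
Count of 1: 0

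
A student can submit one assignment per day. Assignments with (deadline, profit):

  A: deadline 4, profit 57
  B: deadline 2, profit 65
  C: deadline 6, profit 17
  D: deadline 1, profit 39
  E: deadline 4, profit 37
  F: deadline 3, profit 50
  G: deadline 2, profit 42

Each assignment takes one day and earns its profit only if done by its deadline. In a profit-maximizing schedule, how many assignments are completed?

5

Sort by profit descending; place each in the latest free slot ≤ its deadline.
By profit: B(d2,65), A(d4,57), F(d3,50), G(d2,42), D(d1,39), E(d4,37), C(d6,17)
B→slot 2; A→slot 4; F→slot 3; G→slot 1; D skipped; E skipped; C→slot 6.
5 of 7 scheduled.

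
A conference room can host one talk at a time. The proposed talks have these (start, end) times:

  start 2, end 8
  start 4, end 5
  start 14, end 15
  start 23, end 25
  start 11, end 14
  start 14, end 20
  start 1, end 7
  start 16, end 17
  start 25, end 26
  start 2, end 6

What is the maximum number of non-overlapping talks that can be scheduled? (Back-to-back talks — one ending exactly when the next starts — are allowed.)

Order by finish time; keep every interval that doesn't clash with the previous kept one.
By end time: (4,5), (2,6), (1,7), (2,8), (11,14), (14,15), (16,17), (14,20), (23,25), (25,26).
Pick (4,5); next start ≥ 5 → (11,14); next start ≥ 14 → (14,15); next start ≥ 15 → (16,17); next start ≥ 17 → (23,25); next start ≥ 25 → (25,26).
Selected 6 talks.

6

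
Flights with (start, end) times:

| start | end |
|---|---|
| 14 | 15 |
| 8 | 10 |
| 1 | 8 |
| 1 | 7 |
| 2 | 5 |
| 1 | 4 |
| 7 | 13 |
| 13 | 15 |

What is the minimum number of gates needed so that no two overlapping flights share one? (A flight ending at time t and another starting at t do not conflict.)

Count concurrent intervals with a sweep; the peak is the room count.
Events (time:±→running): 1:+→1 1:+→2 1:+→3 2:+→4 … peak 4.

4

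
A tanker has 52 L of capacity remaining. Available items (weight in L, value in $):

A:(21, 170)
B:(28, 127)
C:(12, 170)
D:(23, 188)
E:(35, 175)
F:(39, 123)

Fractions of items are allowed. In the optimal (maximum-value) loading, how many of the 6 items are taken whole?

Ratios (sorted): C 14.17, D 8.17, A 8.10, E 5.00, B 4.54, F 3.15
take C (12 @ 170); take D (23 @ 188); take 17/21 of A → 137.62. Capacity used 52/52.
2 item(s) taken whole; one partial (take 17/21 of A).

2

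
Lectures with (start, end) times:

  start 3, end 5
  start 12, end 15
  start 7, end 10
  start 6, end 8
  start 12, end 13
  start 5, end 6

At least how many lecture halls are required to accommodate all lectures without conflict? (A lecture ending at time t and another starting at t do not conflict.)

Events (time:±→running): 3:+→1 5:-→0 5:+→1 6:-→0 6:+→1 7:+→2 … peak 2.

2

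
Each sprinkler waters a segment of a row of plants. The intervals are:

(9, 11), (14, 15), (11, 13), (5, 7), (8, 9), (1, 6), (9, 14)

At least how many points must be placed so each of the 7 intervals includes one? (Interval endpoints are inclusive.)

Sorted: [1,6] [5,7] [8,9] [9,11] [11,13] [9,14] [14,15]
{[1,6],[5,7]} hit by 6; {[8,9],[9,11]} hit by 9; {[11,13],[9,14]} hit by 13; {[14,15]} hit by 15.
Points: 6, 9, 13, 15 (4 total).

4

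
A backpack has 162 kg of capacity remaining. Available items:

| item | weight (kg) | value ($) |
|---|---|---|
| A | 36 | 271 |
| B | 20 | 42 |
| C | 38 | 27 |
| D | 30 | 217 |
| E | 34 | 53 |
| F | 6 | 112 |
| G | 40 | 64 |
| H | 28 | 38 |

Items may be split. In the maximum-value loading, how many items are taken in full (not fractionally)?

Greedy by value/weight ratio, highest first.
Ratios (sorted): F 18.67, A 7.53, D 7.23, B 2.10, G 1.60, E 1.56, H 1.36, C 0.71
take F (6 @ 112); take A (36 @ 271); take D (30 @ 217); take B (20 @ 42); take G (40 @ 64); take 30/34 of E → 46.76. Capacity used 162/162.
5 item(s) taken whole; one partial (take 30/34 of E).

5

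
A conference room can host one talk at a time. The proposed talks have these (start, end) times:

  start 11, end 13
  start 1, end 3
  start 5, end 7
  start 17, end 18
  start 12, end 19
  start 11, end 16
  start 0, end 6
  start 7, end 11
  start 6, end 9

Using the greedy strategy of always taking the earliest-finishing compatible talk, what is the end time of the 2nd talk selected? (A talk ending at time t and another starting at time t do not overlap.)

7

Greedy by earliest finish: after sorting by end time, pick each interval compatible with the last pick.
By end time: (1,3), (0,6), (5,7), (6,9), (7,11), (11,13), (11,16), (17,18), (12,19).
Pick (1,3); next start ≥ 3 → (5,7); next start ≥ 7 → (7,11); next start ≥ 11 → (11,13); next start ≥ 13 → (17,18).
Selected: (1,3) (5,7) (7,11) (11,13) (17,18)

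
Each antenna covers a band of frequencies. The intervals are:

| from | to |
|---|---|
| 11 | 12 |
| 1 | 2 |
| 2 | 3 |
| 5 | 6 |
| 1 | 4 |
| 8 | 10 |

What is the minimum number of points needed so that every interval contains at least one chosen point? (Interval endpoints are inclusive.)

Sorted: [1,2] [2,3] [1,4] [5,6] [8,10] [11,12]
{[1,2],[2,3],[1,4]} hit by 2; {[5,6]} hit by 6; {[8,10]} hit by 10; {[11,12]} hit by 12.
Points: 2, 6, 10, 12 (4 total).

4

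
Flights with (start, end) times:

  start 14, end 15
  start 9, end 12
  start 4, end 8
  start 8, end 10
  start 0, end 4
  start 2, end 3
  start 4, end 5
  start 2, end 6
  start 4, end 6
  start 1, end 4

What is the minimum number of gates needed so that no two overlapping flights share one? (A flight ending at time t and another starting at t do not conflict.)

starts: [0, 1, 2, 2, 4, 4, 4, 8, 9, 14]
ends:   [3, 4, 4, 5, 6, 6, 8, 10, 12, 15]
s0→1 s1→2 s2→3 s2→4  — peak 4.

4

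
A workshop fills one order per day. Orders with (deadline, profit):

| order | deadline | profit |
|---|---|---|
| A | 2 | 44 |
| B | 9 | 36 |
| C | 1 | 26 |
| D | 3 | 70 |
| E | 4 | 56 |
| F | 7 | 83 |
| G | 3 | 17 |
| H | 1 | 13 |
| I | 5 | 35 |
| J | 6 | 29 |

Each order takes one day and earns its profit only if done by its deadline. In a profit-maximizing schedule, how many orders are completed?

8

By profit: F(d7,83), D(d3,70), E(d4,56), A(d2,44), B(d9,36), I(d5,35), J(d6,29), C(d1,26), G(d3,17), H(d1,13)
F→slot 7; D→slot 3; E→slot 4; A→slot 2; B→slot 9; I→slot 5; J→slot 6; C→slot 1; G skipped; H skipped.
8 of 10 scheduled.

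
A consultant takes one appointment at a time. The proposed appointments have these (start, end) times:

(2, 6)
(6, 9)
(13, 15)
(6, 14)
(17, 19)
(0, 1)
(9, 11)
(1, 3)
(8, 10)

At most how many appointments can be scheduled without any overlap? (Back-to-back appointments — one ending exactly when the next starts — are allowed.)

Greedy by earliest finish: after sorting by end time, pick each interval compatible with the last pick.
By end time: (0,1), (1,3), (2,6), (6,9), (8,10), (9,11), (6,14), (13,15), (17,19).
Pick (0,1); next start ≥ 1 → (1,3); next start ≥ 3 → (6,9); next start ≥ 9 → (9,11); next start ≥ 11 → (13,15); next start ≥ 15 → (17,19).
Selected 6 appointments.

6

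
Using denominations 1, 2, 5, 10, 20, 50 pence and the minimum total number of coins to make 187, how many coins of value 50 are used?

3

187 − 3×50→37 − 1×20→17 − 1×10→7 − 1×5→2 − 1×2→0
Count of 50: 3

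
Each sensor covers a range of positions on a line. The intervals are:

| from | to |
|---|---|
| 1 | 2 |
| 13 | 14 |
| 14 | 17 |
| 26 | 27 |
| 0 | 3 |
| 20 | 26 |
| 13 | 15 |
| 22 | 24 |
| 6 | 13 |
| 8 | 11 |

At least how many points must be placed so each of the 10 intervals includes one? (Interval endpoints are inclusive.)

By right end: [1,2]  [0,3]  [8,11]  [6,13]  [13,14]  [13,15]  [14,17]  [22,24]  [20,26]  [26,27]
[1,2] uncovered → point at 2; [8,11] uncovered → point at 11; [13,14] uncovered → point at 14; [22,24] uncovered → point at 24; [26,27] uncovered → point at 27.
Points: 2, 11, 14, 24, 27 (5 total).

5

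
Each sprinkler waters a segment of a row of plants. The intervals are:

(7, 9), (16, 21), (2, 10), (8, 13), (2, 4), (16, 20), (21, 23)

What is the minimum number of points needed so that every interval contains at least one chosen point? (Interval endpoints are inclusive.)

4

By right end: [2,4]  [7,9]  [2,10]  [8,13]  [16,20]  [16,21]  [21,23]
[2,4] uncovered → point at 4; [7,9] uncovered → point at 9; [16,20] uncovered → point at 20; [21,23] uncovered → point at 23.
Points: 4, 9, 20, 23 (4 total).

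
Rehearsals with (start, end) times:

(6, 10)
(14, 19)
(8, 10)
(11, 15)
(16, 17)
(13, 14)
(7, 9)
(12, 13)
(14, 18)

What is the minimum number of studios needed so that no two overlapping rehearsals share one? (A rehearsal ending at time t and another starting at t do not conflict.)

Events (time:±→running): 6:+→1 7:+→2 8:+→3 … peak 3.

3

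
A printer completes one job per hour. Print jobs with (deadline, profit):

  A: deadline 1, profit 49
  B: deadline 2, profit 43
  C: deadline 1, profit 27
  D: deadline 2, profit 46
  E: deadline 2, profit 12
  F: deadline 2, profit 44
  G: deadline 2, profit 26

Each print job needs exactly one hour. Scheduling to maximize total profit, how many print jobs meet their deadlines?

By profit: A(d1,49), D(d2,46), F(d2,44), B(d2,43), C(d1,27), G(d2,26), E(d2,12)
A→slot 1; D→slot 2; F skipped; B skipped; C skipped; G skipped; E skipped.
2 of 7 scheduled.

2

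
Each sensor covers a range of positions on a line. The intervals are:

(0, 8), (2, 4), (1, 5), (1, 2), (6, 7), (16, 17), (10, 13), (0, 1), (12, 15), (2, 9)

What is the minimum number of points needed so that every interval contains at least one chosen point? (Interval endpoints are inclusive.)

By right end: [0,1]  [1,2]  [2,4]  [1,5]  [6,7]  [0,8]  [2,9]  [10,13]  [12,15]  [16,17]
[0,1] uncovered → point at 1; [2,4] uncovered → point at 4; [6,7] uncovered → point at 7; [10,13] uncovered → point at 13; [16,17] uncovered → point at 17.
Points: 1, 4, 7, 13, 17 (5 total).

5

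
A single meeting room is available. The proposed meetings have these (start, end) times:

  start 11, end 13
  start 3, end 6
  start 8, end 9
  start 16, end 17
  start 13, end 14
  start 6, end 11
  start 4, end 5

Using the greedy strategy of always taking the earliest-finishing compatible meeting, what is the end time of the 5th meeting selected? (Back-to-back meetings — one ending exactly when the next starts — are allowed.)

Order by finish time; keep every interval that doesn't clash with the previous kept one.
By end time: (4,5), (3,6), (8,9), (6,11), (11,13), (13,14), (16,17).
Pick (4,5); next start ≥ 5 → (8,9); next start ≥ 9 → (11,13); next start ≥ 13 → (13,14); next start ≥ 14 → (16,17).
Selected: (4,5) (8,9) (11,13) (13,14) (16,17)

17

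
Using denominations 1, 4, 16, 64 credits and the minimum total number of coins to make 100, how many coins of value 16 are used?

2

Greedy: take as many of the largest coin as possible, then repeat with the remainder.
100 = 1×64 + 2×16 + 1×4
Count of 16: 2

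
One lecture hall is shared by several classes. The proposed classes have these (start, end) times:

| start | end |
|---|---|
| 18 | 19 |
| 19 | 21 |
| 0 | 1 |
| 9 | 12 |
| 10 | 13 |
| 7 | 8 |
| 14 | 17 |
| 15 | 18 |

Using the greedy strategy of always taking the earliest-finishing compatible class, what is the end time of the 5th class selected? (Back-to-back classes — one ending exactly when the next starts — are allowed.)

Order by finish time; keep every interval that doesn't clash with the previous kept one.
Sorted by end: (0,1)  (7,8)  (9,12)  (10,13)  (14,17)  (15,18)  (18,19)  (19,21)
take (0,1); take (7,8); take (9,12); skip (10,13); take (14,17); skip (15,18); take (18,19); take (19,21).
Selected: (0,1) (7,8) (9,12) (14,17) (18,19) (19,21)

19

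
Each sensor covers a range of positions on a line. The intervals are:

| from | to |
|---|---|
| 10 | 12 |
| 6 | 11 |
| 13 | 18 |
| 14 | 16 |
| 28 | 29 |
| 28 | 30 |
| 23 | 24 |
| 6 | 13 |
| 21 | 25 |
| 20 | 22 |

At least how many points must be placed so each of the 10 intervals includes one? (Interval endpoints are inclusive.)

Sort by right endpoint; whenever an interval is uncovered, place a point at its right end.
Sorted: [6,11] [10,12] [6,13] [14,16] [13,18] [20,22] [23,24] [21,25] [28,29] [28,30]
{[6,11],[10,12],[6,13]} hit by 11; {[14,16],[13,18]} hit by 16; {[20,22]} hit by 22; {[23,24],[21,25]} hit by 24; {[28,29],[28,30]} hit by 29.
Points: 11, 16, 22, 24, 29 (5 total).

5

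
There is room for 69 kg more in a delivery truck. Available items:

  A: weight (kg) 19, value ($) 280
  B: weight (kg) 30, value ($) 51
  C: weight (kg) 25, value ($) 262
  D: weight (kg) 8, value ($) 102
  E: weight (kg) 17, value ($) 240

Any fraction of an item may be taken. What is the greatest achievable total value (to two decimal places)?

Sort by value per unit weight and fill in that order.
Order: A (280/19=14.74) > E (240/17=14.12) > D (102/8=12.75) > C (262/25=10.48) > B (51/30=1.70)
Fill: take A (19 @ 280) → take E (17 @ 240) → take D (8 @ 102) → take C (25 @ 262); 69/69 used.
Total value = 884.00

884.00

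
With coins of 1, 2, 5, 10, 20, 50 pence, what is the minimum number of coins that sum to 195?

6

Greedy: take as many of the largest coin as possible, then repeat with the remainder.
195 − 3×50→45 − 2×20→5 − 1×5→0
Total coins = 3 + 2 + 1 = 6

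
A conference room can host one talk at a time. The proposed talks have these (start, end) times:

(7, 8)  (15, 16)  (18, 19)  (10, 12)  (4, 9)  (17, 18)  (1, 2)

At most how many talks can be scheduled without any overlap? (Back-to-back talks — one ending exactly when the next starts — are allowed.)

6

Sorted by end: (1,2)  (7,8)  (4,9)  (10,12)  (15,16)  (17,18)  (18,19)
take (1,2); take (7,8); take (10,12); take (15,16); take (17,18); take (18,19).
Selected 6 talks.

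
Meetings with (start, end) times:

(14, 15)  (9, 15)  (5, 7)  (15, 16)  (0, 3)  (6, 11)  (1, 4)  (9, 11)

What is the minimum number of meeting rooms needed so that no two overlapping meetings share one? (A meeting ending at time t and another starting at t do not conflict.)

starts: [0, 1, 5, 6, 9, 9, 14, 15]
ends:   [3, 4, 7, 11, 11, 15, 15, 16]
s0→1 s1→2 e3→1 e4→0 s5→1 s6→2 e7→1 s9→2 s9→3  — peak 3.

3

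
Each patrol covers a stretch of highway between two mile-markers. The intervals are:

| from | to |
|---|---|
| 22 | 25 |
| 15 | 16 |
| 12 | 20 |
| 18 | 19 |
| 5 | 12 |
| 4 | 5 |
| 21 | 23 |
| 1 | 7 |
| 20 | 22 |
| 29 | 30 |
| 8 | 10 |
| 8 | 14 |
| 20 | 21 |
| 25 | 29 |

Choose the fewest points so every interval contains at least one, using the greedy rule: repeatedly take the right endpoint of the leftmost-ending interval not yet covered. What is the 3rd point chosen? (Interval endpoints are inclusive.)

Sort by right endpoint; whenever an interval is uncovered, place a point at its right end.
By right end: [4,5]  [1,7]  [8,10]  [5,12]  [8,14]  [15,16]  [18,19]  [12,20]  [20,21]  [20,22]  [21,23]  [22,25]  [25,29]  [29,30]
[4,5] uncovered → point at 5; [8,10] uncovered → point at 10; [15,16] uncovered → point at 16; [18,19] uncovered → point at 19; [20,21] uncovered → point at 21; [22,25] uncovered → point at 25; [29,30] uncovered → point at 30.
Points: 5, 10, 16, 19, 21, 25, 30 (7 total).

16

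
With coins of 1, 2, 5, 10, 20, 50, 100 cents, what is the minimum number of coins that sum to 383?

8

383 − 3×100→83 − 1×50→33 − 1×20→13 − 1×10→3 − 1×2→1 − 1×1→0
Total coins = 3 + 1 + 1 + 1 + 1 + 1 = 8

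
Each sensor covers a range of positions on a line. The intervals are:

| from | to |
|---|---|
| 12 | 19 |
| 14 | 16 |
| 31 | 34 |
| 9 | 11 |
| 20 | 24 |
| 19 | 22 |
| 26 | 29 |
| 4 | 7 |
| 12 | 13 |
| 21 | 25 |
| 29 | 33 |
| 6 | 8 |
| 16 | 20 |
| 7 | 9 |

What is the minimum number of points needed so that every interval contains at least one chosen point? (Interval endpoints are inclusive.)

Sort by right endpoint; whenever an interval is uncovered, place a point at its right end.
Sorted: [4,7] [6,8] [7,9] [9,11] [12,13] [14,16] [12,19] [16,20] [19,22] [20,24] [21,25] [26,29] [29,33] [31,34]
{[4,7],[6,8],[7,9]} hit by 7; {[9,11]} hit by 11; {[12,13]} hit by 13; {[14,16],[12,19],[16,20]} hit by 16; {[19,22],[20,24],[21,25]} hit by 22; {[26,29],[29,33]} hit by 29; {[31,34]} hit by 34.
Points: 7, 11, 13, 16, 22, 29, 34 (7 total).

7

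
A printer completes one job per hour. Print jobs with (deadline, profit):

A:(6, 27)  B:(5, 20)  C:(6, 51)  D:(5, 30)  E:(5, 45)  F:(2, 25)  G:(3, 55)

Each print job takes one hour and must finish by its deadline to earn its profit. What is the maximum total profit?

Take jobs in profit order; each goes to the latest open slot no later than its deadline.
By profit: G(d3,55), C(d6,51), E(d5,45), D(d5,30), A(d6,27), F(d2,25), B(d5,20)
G→slot 3; C→slot 6; E→slot 5; D→slot 4; A→slot 2; F→slot 1; B skipped.
Profit = 25 + 27 + 55 + 30 + 45 + 51 = 233

233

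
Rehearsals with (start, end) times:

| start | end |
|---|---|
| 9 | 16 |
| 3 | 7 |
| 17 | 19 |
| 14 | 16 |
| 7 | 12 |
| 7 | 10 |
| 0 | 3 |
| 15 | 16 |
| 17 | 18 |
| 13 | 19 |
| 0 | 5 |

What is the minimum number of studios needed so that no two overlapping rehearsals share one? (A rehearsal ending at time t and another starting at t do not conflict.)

The answer is the maximum number of intervals overlapping at any instant.
starts: [0, 0, 3, 7, 7, 9, 13, 14, 15, 17, 17]
ends:   [3, 5, 7, 10, 12, 16, 16, 16, 18, 19, 19]
s0→1 s0→2 e3→1 s3→2 e5→1 e7→0 s7→1 s7→2 s9→3 e10→2 e12→1 s13→2 s14→3 s15→4  — peak 4.

4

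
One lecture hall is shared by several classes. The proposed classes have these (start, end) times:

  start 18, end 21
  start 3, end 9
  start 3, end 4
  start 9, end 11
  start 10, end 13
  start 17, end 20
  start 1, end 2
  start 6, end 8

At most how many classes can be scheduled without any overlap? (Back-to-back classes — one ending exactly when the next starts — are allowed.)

Sorted by end: (1,2)  (3,4)  (6,8)  (3,9)  (9,11)  (10,13)  (17,20)  (18,21)
take (1,2); take (3,4); take (6,8); take (9,11); take (17,20).
Selected 5 classes.

5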